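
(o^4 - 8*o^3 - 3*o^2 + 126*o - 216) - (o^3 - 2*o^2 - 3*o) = o^4 - 9*o^3 - o^2 + 129*o - 216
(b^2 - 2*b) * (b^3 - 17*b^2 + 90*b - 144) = b^5 - 19*b^4 + 124*b^3 - 324*b^2 + 288*b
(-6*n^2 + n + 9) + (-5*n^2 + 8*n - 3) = -11*n^2 + 9*n + 6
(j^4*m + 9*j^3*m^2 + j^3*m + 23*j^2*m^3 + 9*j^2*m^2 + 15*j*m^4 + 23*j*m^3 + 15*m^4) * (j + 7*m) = j^5*m + 16*j^4*m^2 + j^4*m + 86*j^3*m^3 + 16*j^3*m^2 + 176*j^2*m^4 + 86*j^2*m^3 + 105*j*m^5 + 176*j*m^4 + 105*m^5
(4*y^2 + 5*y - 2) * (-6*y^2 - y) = -24*y^4 - 34*y^3 + 7*y^2 + 2*y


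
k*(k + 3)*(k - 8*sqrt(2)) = k^3 - 8*sqrt(2)*k^2 + 3*k^2 - 24*sqrt(2)*k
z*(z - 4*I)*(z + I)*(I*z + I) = I*z^4 + 3*z^3 + I*z^3 + 3*z^2 + 4*I*z^2 + 4*I*z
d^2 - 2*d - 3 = (d - 3)*(d + 1)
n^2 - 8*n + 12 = (n - 6)*(n - 2)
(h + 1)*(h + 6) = h^2 + 7*h + 6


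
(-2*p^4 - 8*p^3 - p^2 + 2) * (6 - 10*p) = 20*p^5 + 68*p^4 - 38*p^3 - 6*p^2 - 20*p + 12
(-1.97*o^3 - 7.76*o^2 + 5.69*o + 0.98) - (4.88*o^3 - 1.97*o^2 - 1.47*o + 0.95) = -6.85*o^3 - 5.79*o^2 + 7.16*o + 0.03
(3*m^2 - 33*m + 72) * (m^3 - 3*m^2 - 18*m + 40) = 3*m^5 - 42*m^4 + 117*m^3 + 498*m^2 - 2616*m + 2880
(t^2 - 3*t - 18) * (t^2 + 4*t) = t^4 + t^3 - 30*t^2 - 72*t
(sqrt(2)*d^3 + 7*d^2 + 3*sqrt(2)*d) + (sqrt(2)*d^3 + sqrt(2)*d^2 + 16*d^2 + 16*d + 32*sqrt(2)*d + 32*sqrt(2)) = 2*sqrt(2)*d^3 + sqrt(2)*d^2 + 23*d^2 + 16*d + 35*sqrt(2)*d + 32*sqrt(2)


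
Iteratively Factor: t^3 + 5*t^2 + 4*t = (t)*(t^2 + 5*t + 4) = t*(t + 4)*(t + 1)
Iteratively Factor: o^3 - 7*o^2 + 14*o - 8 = (o - 2)*(o^2 - 5*o + 4) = (o - 2)*(o - 1)*(o - 4)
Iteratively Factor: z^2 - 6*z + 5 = (z - 5)*(z - 1)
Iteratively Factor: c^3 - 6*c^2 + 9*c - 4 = (c - 1)*(c^2 - 5*c + 4) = (c - 1)^2*(c - 4)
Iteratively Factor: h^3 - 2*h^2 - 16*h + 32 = (h + 4)*(h^2 - 6*h + 8) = (h - 2)*(h + 4)*(h - 4)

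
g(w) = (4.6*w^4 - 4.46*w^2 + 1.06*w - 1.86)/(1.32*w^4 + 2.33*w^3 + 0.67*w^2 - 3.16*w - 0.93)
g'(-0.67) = -6.82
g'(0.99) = 558.76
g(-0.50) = -5.29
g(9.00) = 2.87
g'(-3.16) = 0.35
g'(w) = (18.4*w^3 - 8.92*w + 1.06)/(1.32*w^4 + 2.33*w^3 + 0.67*w^2 - 3.16*w - 0.93) + (-5.28*w^3 - 6.99*w^2 - 1.34*w + 3.16)*(4.6*w^4 - 4.46*w^2 + 1.06*w - 1.86)/(1.32*w^4 + 2.33*w^3 + 0.67*w^2 - 3.16*w - 0.93)^2 = (10.718*w^6 + 17.9384*w^5 - 37.4138*w^4 - 12.2308*w^3 + 26.3848*w^2 + 10.788*w - 6.8634)/(1.7424*w^8 + 6.1512*w^7 + 7.1977*w^6 - 5.2202*w^5 - 16.7319*w^4 - 8.5682*w^3 + 8.7394*w^2 + 5.8776*w + 0.8649)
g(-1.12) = -0.62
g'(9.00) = 0.06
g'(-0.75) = -5.84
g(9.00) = 2.87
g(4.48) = 2.39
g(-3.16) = 5.54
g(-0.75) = -2.96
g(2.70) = 1.91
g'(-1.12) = -7.48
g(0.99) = -6.01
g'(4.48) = 0.19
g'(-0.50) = -18.52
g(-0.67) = -3.46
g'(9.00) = 0.06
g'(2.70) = 0.38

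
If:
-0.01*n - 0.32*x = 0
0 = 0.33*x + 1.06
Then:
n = 102.79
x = -3.21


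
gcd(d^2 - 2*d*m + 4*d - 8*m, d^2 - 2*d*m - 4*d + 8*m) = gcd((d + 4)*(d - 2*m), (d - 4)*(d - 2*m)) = d - 2*m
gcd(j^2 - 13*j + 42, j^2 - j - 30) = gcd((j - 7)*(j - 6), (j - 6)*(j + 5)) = j - 6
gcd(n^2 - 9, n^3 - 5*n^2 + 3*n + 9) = n - 3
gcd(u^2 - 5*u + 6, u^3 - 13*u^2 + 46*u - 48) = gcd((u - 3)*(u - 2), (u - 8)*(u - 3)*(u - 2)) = u^2 - 5*u + 6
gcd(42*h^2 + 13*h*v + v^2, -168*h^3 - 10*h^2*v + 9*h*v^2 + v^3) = 42*h^2 + 13*h*v + v^2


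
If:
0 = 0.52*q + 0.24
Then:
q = -0.46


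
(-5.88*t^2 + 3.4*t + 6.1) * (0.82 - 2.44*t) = 14.3472*t^3 - 13.1176*t^2 - 12.096*t + 5.002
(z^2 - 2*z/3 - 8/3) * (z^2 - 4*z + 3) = z^4 - 14*z^3/3 + 3*z^2 + 26*z/3 - 8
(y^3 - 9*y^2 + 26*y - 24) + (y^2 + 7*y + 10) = y^3 - 8*y^2 + 33*y - 14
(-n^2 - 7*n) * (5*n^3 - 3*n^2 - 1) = -5*n^5 - 32*n^4 + 21*n^3 + n^2 + 7*n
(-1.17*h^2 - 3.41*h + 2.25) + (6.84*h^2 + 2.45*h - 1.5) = 5.67*h^2 - 0.96*h + 0.75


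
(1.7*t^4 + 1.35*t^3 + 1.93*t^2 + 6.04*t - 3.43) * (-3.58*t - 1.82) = -6.086*t^5 - 7.927*t^4 - 9.3664*t^3 - 25.1358*t^2 + 1.2866*t + 6.2426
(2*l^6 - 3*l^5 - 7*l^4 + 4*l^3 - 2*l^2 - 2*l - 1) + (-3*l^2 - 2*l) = 2*l^6 - 3*l^5 - 7*l^4 + 4*l^3 - 5*l^2 - 4*l - 1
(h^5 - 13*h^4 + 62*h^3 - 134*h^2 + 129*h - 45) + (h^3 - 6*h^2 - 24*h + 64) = h^5 - 13*h^4 + 63*h^3 - 140*h^2 + 105*h + 19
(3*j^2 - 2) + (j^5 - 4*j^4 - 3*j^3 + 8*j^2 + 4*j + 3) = j^5 - 4*j^4 - 3*j^3 + 11*j^2 + 4*j + 1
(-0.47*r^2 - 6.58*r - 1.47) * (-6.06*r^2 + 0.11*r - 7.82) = 2.8482*r^4 + 39.8231*r^3 + 11.8598*r^2 + 51.2939*r + 11.4954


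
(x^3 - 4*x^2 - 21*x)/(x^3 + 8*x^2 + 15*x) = (x - 7)/(x + 5)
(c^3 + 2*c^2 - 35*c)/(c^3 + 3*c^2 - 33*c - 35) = c/(c + 1)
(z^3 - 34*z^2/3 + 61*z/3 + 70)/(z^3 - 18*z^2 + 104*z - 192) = (3*z^2 - 16*z - 35)/(3*(z^2 - 12*z + 32))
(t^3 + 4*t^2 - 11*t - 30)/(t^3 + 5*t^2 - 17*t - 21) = (t^2 + 7*t + 10)/(t^2 + 8*t + 7)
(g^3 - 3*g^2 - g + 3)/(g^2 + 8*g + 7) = (g^2 - 4*g + 3)/(g + 7)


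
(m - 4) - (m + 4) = -8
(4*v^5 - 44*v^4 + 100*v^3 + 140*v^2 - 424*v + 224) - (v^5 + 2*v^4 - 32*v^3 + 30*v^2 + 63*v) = 3*v^5 - 46*v^4 + 132*v^3 + 110*v^2 - 487*v + 224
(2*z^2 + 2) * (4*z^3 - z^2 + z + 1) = 8*z^5 - 2*z^4 + 10*z^3 + 2*z + 2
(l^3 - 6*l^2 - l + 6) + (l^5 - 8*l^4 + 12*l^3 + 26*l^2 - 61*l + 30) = l^5 - 8*l^4 + 13*l^3 + 20*l^2 - 62*l + 36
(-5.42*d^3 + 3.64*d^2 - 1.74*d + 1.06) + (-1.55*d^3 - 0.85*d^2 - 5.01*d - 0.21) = -6.97*d^3 + 2.79*d^2 - 6.75*d + 0.85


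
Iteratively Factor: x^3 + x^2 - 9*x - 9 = (x + 3)*(x^2 - 2*x - 3) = (x - 3)*(x + 3)*(x + 1)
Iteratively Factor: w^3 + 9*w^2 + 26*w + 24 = (w + 3)*(w^2 + 6*w + 8) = (w + 3)*(w + 4)*(w + 2)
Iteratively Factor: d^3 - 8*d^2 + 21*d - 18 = (d - 2)*(d^2 - 6*d + 9) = (d - 3)*(d - 2)*(d - 3)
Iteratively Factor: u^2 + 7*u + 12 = (u + 3)*(u + 4)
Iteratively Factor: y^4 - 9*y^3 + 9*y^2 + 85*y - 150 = (y - 2)*(y^3 - 7*y^2 - 5*y + 75) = (y - 5)*(y - 2)*(y^2 - 2*y - 15) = (y - 5)*(y - 2)*(y + 3)*(y - 5)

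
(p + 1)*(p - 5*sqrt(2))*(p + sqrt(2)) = p^3 - 4*sqrt(2)*p^2 + p^2 - 10*p - 4*sqrt(2)*p - 10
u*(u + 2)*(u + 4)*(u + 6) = u^4 + 12*u^3 + 44*u^2 + 48*u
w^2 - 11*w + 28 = (w - 7)*(w - 4)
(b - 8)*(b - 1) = b^2 - 9*b + 8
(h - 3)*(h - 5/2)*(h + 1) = h^3 - 9*h^2/2 + 2*h + 15/2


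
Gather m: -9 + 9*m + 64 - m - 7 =8*m + 48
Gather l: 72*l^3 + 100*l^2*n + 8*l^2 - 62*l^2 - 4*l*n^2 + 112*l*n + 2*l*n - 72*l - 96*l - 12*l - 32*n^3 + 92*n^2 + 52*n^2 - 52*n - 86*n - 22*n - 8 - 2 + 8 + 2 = 72*l^3 + l^2*(100*n - 54) + l*(-4*n^2 + 114*n - 180) - 32*n^3 + 144*n^2 - 160*n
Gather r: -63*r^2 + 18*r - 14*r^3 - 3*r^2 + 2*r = -14*r^3 - 66*r^2 + 20*r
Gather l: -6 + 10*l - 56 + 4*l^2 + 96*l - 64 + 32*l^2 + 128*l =36*l^2 + 234*l - 126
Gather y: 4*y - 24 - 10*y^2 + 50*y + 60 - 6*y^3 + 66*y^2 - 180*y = -6*y^3 + 56*y^2 - 126*y + 36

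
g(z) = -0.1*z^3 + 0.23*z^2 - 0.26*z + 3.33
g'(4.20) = -3.62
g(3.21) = 1.56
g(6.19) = -13.18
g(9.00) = -53.28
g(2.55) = 2.50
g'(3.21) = -1.87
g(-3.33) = 10.44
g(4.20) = -1.11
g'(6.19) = -8.91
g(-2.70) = 7.68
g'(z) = -0.3*z^2 + 0.46*z - 0.26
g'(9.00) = -20.42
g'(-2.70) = -3.69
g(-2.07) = 5.74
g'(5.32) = -6.30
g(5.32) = -6.60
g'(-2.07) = -2.50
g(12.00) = -139.47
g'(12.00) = -37.94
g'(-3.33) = -5.12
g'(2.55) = -1.04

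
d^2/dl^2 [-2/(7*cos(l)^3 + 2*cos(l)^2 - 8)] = ((21*cos(l) + 4)^2*(cos(4*l) - 1) - (21*cos(l) + 16*cos(2*l) + 63*cos(3*l))*(7*cos(l)^3 + 2*cos(l)^2 - 8))/(2*(7*cos(l)^3 + 2*cos(l)^2 - 8)^3)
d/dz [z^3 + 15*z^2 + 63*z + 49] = 3*z^2 + 30*z + 63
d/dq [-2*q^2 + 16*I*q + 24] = -4*q + 16*I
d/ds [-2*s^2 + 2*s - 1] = 2 - 4*s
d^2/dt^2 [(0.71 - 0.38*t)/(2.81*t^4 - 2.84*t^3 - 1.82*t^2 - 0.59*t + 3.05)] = (-36.006216*t^7 + 160.645452*t^6 - 176.711712*t^5 - 12.20544*t^4 + 117.900964*t^3 - 91.2705*t^2 + 28.818228*t + 7.009102)/(22.188041*t^12 - 67.274772*t^11 + 24.880302*t^10 + 50.263567*t^9 + 84.385287*t^8 - 170.434812*t^7 - 41.181257*t^6 + 55.42071*t^5 + 137.491389*t^4 - 59.812139*t^3 - 47.606535*t^2 - 16.465425*t + 28.372625)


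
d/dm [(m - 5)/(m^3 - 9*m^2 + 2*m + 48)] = (m^3 - 9*m^2 + 2*m - (m - 5)*(3*m^2 - 18*m + 2) + 48)/(m^3 - 9*m^2 + 2*m + 48)^2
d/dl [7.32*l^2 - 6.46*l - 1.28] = 14.64*l - 6.46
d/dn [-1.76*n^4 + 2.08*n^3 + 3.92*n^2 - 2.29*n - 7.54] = -7.04*n^3 + 6.24*n^2 + 7.84*n - 2.29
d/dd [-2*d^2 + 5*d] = 5 - 4*d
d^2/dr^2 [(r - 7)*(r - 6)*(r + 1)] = 6*r - 24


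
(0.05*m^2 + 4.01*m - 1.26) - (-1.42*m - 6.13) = 0.05*m^2 + 5.43*m + 4.87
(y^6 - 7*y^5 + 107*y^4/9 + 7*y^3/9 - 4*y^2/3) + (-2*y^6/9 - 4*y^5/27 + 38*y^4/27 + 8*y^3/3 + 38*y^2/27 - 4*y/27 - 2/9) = 7*y^6/9 - 193*y^5/27 + 359*y^4/27 + 31*y^3/9 + 2*y^2/27 - 4*y/27 - 2/9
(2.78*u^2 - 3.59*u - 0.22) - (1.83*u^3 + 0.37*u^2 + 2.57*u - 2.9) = -1.83*u^3 + 2.41*u^2 - 6.16*u + 2.68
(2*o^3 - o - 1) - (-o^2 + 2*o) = 2*o^3 + o^2 - 3*o - 1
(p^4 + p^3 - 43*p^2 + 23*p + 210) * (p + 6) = p^5 + 7*p^4 - 37*p^3 - 235*p^2 + 348*p + 1260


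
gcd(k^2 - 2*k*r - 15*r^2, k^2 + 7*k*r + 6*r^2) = 1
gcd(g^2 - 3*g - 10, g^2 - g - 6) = g + 2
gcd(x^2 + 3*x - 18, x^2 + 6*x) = x + 6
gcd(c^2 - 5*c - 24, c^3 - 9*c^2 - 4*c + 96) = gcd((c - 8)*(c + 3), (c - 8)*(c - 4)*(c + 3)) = c^2 - 5*c - 24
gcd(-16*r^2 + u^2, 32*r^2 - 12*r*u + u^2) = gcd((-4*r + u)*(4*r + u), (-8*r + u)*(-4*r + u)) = 4*r - u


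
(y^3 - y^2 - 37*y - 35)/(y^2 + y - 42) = (y^3 - y^2 - 37*y - 35)/(y^2 + y - 42)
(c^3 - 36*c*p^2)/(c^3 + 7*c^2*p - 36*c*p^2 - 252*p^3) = c/(c + 7*p)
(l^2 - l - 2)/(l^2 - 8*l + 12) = (l + 1)/(l - 6)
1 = 1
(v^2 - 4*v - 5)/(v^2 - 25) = (v + 1)/(v + 5)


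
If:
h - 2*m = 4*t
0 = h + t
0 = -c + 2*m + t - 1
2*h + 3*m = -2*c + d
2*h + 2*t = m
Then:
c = -1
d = -2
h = 0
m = 0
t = 0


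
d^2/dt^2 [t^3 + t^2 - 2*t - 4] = 6*t + 2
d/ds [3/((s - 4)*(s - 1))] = 3*(5 - 2*s)/(s^4 - 10*s^3 + 33*s^2 - 40*s + 16)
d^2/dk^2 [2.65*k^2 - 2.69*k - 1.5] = 5.30000000000000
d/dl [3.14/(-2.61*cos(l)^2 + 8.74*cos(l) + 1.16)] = (27.4436 - 16.3908*cos(l))*sin(l)/(-2.61*cos(l)^2 + 8.74*cos(l) + 1.16)^2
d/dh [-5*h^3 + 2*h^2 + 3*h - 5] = -15*h^2 + 4*h + 3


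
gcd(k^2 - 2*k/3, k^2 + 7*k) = k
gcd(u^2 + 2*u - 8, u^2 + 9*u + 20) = u + 4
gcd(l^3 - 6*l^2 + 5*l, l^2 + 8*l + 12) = 1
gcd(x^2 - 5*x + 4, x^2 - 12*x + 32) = x - 4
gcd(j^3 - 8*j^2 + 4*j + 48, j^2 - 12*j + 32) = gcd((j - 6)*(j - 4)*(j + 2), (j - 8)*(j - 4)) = j - 4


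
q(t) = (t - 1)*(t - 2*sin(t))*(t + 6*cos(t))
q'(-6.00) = -31.03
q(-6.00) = -10.97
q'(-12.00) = -348.53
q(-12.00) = -1178.93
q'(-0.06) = 6.53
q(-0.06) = -0.38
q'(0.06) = 5.34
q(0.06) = 0.34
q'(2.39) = -13.27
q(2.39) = -2.84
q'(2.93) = -25.38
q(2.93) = -14.22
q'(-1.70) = 2.38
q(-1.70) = 1.89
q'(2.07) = -3.37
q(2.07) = -0.27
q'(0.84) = -3.25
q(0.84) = 0.50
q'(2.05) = -2.89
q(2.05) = -0.21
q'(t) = (1 - 6*sin(t))*(t - 1)*(t - 2*sin(t)) + (1 - 2*cos(t))*(t - 1)*(t + 6*cos(t)) + (t - 2*sin(t))*(t + 6*cos(t))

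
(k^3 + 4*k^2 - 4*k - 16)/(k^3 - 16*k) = (k^2 - 4)/(k*(k - 4))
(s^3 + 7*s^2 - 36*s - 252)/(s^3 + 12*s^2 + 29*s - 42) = (s - 6)/(s - 1)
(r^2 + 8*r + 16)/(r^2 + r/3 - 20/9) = 9*(r^2 + 8*r + 16)/(9*r^2 + 3*r - 20)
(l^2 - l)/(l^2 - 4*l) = (l - 1)/(l - 4)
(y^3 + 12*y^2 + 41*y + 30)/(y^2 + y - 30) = (y^2 + 6*y + 5)/(y - 5)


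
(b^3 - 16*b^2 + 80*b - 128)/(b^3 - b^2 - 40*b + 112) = (b - 8)/(b + 7)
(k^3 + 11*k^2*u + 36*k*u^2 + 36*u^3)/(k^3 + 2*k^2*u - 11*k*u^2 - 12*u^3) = (k^3 + 11*k^2*u + 36*k*u^2 + 36*u^3)/(k^3 + 2*k^2*u - 11*k*u^2 - 12*u^3)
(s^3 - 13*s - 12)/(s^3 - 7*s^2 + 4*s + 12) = (s^2 - s - 12)/(s^2 - 8*s + 12)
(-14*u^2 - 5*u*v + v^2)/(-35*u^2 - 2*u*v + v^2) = (2*u + v)/(5*u + v)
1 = 1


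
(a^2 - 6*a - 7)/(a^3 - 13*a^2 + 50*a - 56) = (a + 1)/(a^2 - 6*a + 8)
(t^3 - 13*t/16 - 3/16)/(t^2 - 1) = (t^2 + t + 3/16)/(t + 1)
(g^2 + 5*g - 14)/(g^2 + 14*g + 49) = (g - 2)/(g + 7)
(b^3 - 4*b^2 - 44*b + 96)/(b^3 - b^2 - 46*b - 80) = (b^2 + 4*b - 12)/(b^2 + 7*b + 10)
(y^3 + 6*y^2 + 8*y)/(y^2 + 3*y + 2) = y*(y + 4)/(y + 1)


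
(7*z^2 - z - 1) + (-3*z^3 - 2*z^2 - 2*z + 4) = -3*z^3 + 5*z^2 - 3*z + 3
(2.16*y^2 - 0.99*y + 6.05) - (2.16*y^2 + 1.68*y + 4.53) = 1.52 - 2.67*y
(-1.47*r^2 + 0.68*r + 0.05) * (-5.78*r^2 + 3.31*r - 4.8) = 8.4966*r^4 - 8.7961*r^3 + 9.0178*r^2 - 3.0985*r - 0.24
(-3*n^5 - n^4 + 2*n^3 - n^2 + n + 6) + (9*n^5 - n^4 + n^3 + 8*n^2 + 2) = 6*n^5 - 2*n^4 + 3*n^3 + 7*n^2 + n + 8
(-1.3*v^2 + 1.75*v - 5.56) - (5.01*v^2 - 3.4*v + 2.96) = -6.31*v^2 + 5.15*v - 8.52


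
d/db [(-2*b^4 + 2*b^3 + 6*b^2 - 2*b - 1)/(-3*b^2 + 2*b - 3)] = 2*(6*b^5 - 9*b^4 + 16*b^3 - 6*b^2 - 21*b + 4)/(9*b^4 - 12*b^3 + 22*b^2 - 12*b + 9)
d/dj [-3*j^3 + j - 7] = 1 - 9*j^2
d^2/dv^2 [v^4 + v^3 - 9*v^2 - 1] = 12*v^2 + 6*v - 18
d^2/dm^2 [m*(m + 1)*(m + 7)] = 6*m + 16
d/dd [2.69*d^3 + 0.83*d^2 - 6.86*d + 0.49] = 8.07*d^2 + 1.66*d - 6.86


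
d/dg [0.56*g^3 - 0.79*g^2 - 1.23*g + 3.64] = 1.68*g^2 - 1.58*g - 1.23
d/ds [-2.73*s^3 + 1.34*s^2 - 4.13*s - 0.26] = -8.19*s^2 + 2.68*s - 4.13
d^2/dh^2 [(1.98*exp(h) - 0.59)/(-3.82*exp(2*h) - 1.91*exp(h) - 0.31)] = (-28.892952*exp(4*h) + 48.88454*exp(3*h) + 26.98257*exp(2*h) + 0.530024999999999*exp(h) - 0.539617)*exp(h)/(55.742968*exp(6*h) + 83.614452*exp(5*h) + 55.378158*exp(4*h) + 20.538803*exp(3*h) + 4.494039*exp(2*h) + 0.550653*exp(h) + 0.029791)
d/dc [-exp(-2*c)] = 2*exp(-2*c)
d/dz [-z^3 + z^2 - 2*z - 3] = -3*z^2 + 2*z - 2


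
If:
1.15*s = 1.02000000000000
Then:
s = 0.89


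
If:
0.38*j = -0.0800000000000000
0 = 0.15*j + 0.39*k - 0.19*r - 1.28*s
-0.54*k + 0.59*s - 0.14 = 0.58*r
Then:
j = -0.21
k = 2.59884428223844*s - 0.025195287488795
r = -1.40237226277372*s - 0.217921628889743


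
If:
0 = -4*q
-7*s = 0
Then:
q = 0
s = 0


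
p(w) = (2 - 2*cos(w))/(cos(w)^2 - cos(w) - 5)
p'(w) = (2 - 2*cos(w))*(2*sin(w)*cos(w) - sin(w))/(cos(w)^2 - cos(w) - 5)^2 + 2*sin(w)/(cos(w)^2 - cos(w) - 5)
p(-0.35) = -0.02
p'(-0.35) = 0.13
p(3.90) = -0.92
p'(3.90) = 0.78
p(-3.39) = -1.27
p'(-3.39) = -0.46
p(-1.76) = -0.50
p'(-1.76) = 0.55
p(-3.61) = -1.14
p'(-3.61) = -0.71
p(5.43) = -0.13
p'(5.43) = 0.28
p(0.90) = -0.14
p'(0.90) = -0.29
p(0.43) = -0.04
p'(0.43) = -0.16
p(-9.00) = -1.17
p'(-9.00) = 0.67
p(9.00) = -1.17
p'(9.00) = -0.67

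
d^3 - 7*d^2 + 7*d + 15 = (d - 5)*(d - 3)*(d + 1)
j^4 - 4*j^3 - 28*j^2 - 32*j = j*(j - 8)*(j + 2)^2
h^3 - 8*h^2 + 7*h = h*(h - 7)*(h - 1)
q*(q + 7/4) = q^2 + 7*q/4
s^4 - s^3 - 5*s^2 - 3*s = s*(s - 3)*(s + 1)^2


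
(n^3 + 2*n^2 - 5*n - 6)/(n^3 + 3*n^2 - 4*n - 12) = (n + 1)/(n + 2)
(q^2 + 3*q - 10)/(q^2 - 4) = (q + 5)/(q + 2)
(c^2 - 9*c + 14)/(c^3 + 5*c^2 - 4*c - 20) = (c - 7)/(c^2 + 7*c + 10)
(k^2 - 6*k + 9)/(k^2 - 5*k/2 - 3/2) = 2*(k - 3)/(2*k + 1)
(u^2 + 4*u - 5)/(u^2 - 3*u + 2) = (u + 5)/(u - 2)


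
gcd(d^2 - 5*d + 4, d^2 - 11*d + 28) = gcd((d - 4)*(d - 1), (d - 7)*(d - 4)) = d - 4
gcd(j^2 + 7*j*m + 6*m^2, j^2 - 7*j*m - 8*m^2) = j + m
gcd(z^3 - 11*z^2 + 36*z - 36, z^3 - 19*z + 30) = z^2 - 5*z + 6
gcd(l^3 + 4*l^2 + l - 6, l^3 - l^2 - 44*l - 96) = l + 3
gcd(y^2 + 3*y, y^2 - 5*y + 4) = 1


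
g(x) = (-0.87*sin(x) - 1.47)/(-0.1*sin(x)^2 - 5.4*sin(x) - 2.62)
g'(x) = (0.2*sin(x)*cos(x) + 5.4*cos(x))*(-0.87*sin(x) - 1.47)/(-0.1*sin(x)^2 - 5.4*sin(x) - 2.62)^2 - 0.87*cos(x)/(-0.1*sin(x)^2 - 5.4*sin(x) - 2.62) = (-0.294*sin(x) + 0.0435*cos(2*x) - 5.7021)*cos(x)/(0.1*sin(x)^2 + 5.4*sin(x) + 2.62)^2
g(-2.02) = -0.32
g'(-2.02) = 0.51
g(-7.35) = -0.35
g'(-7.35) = -0.64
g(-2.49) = -1.52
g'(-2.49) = 11.47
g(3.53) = 1.94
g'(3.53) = 14.82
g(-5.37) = 0.31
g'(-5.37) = -0.08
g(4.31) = -0.30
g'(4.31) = 0.42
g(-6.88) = -2.56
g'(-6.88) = -31.09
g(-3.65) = 0.36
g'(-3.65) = 0.18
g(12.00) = -4.03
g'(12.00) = -75.39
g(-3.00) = 0.72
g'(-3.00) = 1.61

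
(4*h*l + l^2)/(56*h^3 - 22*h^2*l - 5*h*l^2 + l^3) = l/(14*h^2 - 9*h*l + l^2)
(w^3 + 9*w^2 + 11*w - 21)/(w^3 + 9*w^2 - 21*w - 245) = (w^2 + 2*w - 3)/(w^2 + 2*w - 35)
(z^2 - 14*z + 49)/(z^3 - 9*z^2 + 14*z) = (z - 7)/(z*(z - 2))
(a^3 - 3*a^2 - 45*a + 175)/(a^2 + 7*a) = a - 10 + 25/a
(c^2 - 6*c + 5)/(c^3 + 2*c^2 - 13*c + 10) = (c - 5)/(c^2 + 3*c - 10)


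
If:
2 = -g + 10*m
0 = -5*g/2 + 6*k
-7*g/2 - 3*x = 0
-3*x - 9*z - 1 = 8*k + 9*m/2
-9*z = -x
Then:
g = 114/53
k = 95/106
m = 22/53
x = -133/53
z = -133/477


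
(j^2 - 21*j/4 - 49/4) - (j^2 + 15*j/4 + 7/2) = -9*j - 63/4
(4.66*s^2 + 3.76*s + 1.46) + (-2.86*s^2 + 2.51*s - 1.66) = 1.8*s^2 + 6.27*s - 0.2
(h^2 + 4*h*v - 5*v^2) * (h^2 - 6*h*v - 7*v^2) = h^4 - 2*h^3*v - 36*h^2*v^2 + 2*h*v^3 + 35*v^4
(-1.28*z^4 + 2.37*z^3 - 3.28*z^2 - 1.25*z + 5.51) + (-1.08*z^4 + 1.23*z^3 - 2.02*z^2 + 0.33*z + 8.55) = -2.36*z^4 + 3.6*z^3 - 5.3*z^2 - 0.92*z + 14.06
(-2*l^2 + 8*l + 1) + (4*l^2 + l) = 2*l^2 + 9*l + 1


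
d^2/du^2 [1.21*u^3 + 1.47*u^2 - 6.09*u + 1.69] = 7.26*u + 2.94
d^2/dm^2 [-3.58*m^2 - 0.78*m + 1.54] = -7.16000000000000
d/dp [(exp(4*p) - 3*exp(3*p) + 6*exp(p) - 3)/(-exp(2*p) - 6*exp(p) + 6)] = (-2*exp(5*p) - 15*exp(4*p) + 60*exp(3*p) - 48*exp(2*p) - 6*exp(p) + 18)*exp(p)/(exp(4*p) + 12*exp(3*p) + 24*exp(2*p) - 72*exp(p) + 36)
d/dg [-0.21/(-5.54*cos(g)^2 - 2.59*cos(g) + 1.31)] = (2.3268*cos(g) + 0.5439)*sin(g)/(5.54*cos(g)^2 + 2.59*cos(g) - 1.31)^2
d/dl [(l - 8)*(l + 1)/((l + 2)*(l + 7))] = 2*(8*l^2 + 22*l - 13)/(l^4 + 18*l^3 + 109*l^2 + 252*l + 196)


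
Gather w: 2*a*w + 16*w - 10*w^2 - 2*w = -10*w^2 + w*(2*a + 14)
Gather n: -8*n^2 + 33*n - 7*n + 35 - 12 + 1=-8*n^2 + 26*n + 24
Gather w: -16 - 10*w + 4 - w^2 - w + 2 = -w^2 - 11*w - 10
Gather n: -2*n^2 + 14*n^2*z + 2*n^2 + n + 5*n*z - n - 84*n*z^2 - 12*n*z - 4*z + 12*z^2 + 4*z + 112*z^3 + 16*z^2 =14*n^2*z + n*(-84*z^2 - 7*z) + 112*z^3 + 28*z^2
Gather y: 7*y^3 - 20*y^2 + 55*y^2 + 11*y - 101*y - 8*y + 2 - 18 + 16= 7*y^3 + 35*y^2 - 98*y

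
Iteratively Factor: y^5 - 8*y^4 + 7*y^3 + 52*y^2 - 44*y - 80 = (y - 4)*(y^4 - 4*y^3 - 9*y^2 + 16*y + 20) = (y - 4)*(y + 1)*(y^3 - 5*y^2 - 4*y + 20) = (y - 4)*(y - 2)*(y + 1)*(y^2 - 3*y - 10) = (y - 5)*(y - 4)*(y - 2)*(y + 1)*(y + 2)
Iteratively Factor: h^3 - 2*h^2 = (h)*(h^2 - 2*h) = h^2*(h - 2)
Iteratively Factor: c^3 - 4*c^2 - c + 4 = (c + 1)*(c^2 - 5*c + 4) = (c - 4)*(c + 1)*(c - 1)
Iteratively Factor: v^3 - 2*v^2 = (v)*(v^2 - 2*v) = v*(v - 2)*(v)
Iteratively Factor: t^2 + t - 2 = (t + 2)*(t - 1)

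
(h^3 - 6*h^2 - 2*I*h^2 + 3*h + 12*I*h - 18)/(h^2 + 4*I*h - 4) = (h^3 + h^2*(-6 - 2*I) + h*(3 + 12*I) - 18)/(h^2 + 4*I*h - 4)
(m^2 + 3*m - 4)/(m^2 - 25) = (m^2 + 3*m - 4)/(m^2 - 25)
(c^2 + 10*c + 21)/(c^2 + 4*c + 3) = (c + 7)/(c + 1)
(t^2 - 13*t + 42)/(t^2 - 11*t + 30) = (t - 7)/(t - 5)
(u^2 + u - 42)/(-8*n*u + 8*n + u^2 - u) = (-u^2 - u + 42)/(8*n*u - 8*n - u^2 + u)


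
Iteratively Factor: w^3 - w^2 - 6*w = (w + 2)*(w^2 - 3*w) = w*(w + 2)*(w - 3)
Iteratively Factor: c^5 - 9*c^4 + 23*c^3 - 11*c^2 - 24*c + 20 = (c - 2)*(c^4 - 7*c^3 + 9*c^2 + 7*c - 10) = (c - 2)^2*(c^3 - 5*c^2 - c + 5) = (c - 2)^2*(c - 1)*(c^2 - 4*c - 5) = (c - 2)^2*(c - 1)*(c + 1)*(c - 5)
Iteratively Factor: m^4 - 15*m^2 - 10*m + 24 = (m - 4)*(m^3 + 4*m^2 + m - 6) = (m - 4)*(m - 1)*(m^2 + 5*m + 6) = (m - 4)*(m - 1)*(m + 3)*(m + 2)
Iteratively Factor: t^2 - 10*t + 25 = (t - 5)*(t - 5)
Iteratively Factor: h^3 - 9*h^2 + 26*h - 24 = (h - 3)*(h^2 - 6*h + 8) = (h - 4)*(h - 3)*(h - 2)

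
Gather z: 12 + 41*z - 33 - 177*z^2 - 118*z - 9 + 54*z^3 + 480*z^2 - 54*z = 54*z^3 + 303*z^2 - 131*z - 30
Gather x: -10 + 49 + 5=44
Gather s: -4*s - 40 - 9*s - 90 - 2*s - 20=-15*s - 150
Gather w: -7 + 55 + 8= 56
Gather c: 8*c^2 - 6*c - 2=8*c^2 - 6*c - 2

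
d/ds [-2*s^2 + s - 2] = 1 - 4*s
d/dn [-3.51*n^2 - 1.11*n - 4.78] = -7.02*n - 1.11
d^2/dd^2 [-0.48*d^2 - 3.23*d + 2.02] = -0.960000000000000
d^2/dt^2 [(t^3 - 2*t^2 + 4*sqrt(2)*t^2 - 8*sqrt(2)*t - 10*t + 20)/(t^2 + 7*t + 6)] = 2*(-36*sqrt(2)*t^3 + 47*t^3 - 72*sqrt(2)*t^2 + 222*t^2 + 144*sqrt(2)*t + 708*t + 480*sqrt(2) + 1208)/(t^6 + 21*t^5 + 165*t^4 + 595*t^3 + 990*t^2 + 756*t + 216)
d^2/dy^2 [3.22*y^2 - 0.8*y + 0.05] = 6.44000000000000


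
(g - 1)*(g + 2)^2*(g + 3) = g^4 + 6*g^3 + 9*g^2 - 4*g - 12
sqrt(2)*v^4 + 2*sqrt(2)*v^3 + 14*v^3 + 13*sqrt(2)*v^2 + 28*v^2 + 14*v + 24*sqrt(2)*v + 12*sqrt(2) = (v + 1)*(v + sqrt(2))*(v + 6*sqrt(2))*(sqrt(2)*v + sqrt(2))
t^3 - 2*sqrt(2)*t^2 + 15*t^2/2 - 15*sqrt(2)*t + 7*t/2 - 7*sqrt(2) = (t + 1/2)*(t + 7)*(t - 2*sqrt(2))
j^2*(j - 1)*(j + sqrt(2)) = j^4 - j^3 + sqrt(2)*j^3 - sqrt(2)*j^2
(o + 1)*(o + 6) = o^2 + 7*o + 6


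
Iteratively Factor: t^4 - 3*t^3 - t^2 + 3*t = (t + 1)*(t^3 - 4*t^2 + 3*t) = t*(t + 1)*(t^2 - 4*t + 3) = t*(t - 3)*(t + 1)*(t - 1)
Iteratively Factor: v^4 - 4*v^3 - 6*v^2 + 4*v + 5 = (v - 5)*(v^3 + v^2 - v - 1) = (v - 5)*(v + 1)*(v^2 - 1) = (v - 5)*(v - 1)*(v + 1)*(v + 1)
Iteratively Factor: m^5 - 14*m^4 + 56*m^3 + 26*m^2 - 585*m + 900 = (m - 5)*(m^4 - 9*m^3 + 11*m^2 + 81*m - 180) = (m - 5)*(m - 4)*(m^3 - 5*m^2 - 9*m + 45) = (m - 5)*(m - 4)*(m + 3)*(m^2 - 8*m + 15) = (m - 5)*(m - 4)*(m - 3)*(m + 3)*(m - 5)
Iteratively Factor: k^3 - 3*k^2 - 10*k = (k + 2)*(k^2 - 5*k) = k*(k + 2)*(k - 5)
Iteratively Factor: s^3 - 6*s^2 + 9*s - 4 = (s - 4)*(s^2 - 2*s + 1) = (s - 4)*(s - 1)*(s - 1)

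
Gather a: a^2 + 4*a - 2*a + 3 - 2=a^2 + 2*a + 1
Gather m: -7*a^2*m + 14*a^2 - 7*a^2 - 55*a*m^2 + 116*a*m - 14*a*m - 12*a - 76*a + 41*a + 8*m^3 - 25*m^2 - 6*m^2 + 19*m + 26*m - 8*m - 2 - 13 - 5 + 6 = 7*a^2 - 47*a + 8*m^3 + m^2*(-55*a - 31) + m*(-7*a^2 + 102*a + 37) - 14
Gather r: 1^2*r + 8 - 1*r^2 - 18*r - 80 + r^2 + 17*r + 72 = 0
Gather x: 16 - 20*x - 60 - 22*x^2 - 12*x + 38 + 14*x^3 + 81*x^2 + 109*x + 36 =14*x^3 + 59*x^2 + 77*x + 30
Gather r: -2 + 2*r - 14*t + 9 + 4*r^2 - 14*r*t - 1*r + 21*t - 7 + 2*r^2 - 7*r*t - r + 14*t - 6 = 6*r^2 - 21*r*t + 21*t - 6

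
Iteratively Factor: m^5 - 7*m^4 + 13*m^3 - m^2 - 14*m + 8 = (m - 2)*(m^4 - 5*m^3 + 3*m^2 + 5*m - 4) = (m - 2)*(m - 1)*(m^3 - 4*m^2 - m + 4) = (m - 2)*(m - 1)*(m + 1)*(m^2 - 5*m + 4) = (m - 2)*(m - 1)^2*(m + 1)*(m - 4)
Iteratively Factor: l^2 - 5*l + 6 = (l - 2)*(l - 3)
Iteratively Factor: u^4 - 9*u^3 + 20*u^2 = (u - 4)*(u^3 - 5*u^2) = (u - 5)*(u - 4)*(u^2) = u*(u - 5)*(u - 4)*(u)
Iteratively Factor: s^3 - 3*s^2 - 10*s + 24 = (s - 4)*(s^2 + s - 6) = (s - 4)*(s - 2)*(s + 3)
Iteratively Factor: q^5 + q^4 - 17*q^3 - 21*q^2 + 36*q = (q - 1)*(q^4 + 2*q^3 - 15*q^2 - 36*q) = (q - 1)*(q + 3)*(q^3 - q^2 - 12*q) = (q - 1)*(q + 3)^2*(q^2 - 4*q) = q*(q - 1)*(q + 3)^2*(q - 4)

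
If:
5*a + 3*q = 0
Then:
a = -3*q/5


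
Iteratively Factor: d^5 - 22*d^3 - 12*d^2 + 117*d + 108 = (d + 3)*(d^4 - 3*d^3 - 13*d^2 + 27*d + 36) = (d - 3)*(d + 3)*(d^3 - 13*d - 12) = (d - 4)*(d - 3)*(d + 3)*(d^2 + 4*d + 3) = (d - 4)*(d - 3)*(d + 1)*(d + 3)*(d + 3)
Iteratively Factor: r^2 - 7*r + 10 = (r - 5)*(r - 2)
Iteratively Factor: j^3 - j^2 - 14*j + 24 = (j - 3)*(j^2 + 2*j - 8) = (j - 3)*(j - 2)*(j + 4)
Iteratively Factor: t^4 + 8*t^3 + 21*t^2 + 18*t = (t + 2)*(t^3 + 6*t^2 + 9*t) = (t + 2)*(t + 3)*(t^2 + 3*t) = t*(t + 2)*(t + 3)*(t + 3)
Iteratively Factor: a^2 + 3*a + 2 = (a + 1)*(a + 2)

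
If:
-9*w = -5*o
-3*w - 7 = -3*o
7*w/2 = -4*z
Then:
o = 21/4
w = 35/12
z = -245/96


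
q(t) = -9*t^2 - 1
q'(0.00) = 0.00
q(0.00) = -1.00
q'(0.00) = 0.00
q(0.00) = -1.00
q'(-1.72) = 30.96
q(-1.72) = -27.63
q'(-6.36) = 114.48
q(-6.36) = -365.05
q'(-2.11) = 37.98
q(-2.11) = -41.07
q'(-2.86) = 51.48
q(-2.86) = -74.62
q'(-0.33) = 5.94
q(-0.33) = -1.98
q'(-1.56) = 28.08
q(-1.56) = -22.90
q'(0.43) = -7.74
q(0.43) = -2.66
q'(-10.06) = 181.08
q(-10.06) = -911.83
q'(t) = -18*t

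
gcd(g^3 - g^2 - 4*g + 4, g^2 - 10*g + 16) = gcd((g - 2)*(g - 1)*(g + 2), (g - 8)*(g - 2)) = g - 2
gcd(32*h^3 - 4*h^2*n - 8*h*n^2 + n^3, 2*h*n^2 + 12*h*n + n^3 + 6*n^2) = 2*h + n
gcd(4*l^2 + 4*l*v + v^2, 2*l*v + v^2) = 2*l + v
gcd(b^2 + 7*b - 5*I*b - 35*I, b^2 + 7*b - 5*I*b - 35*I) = b^2 + b*(7 - 5*I) - 35*I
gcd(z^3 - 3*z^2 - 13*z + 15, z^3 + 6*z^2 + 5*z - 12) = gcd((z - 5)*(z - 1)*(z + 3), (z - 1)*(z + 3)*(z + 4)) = z^2 + 2*z - 3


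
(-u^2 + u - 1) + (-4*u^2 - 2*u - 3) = -5*u^2 - u - 4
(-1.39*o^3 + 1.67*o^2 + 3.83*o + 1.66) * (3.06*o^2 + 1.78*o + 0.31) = -4.2534*o^5 + 2.636*o^4 + 14.2615*o^3 + 12.4147*o^2 + 4.1421*o + 0.5146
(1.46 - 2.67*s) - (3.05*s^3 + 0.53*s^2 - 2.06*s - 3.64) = -3.05*s^3 - 0.53*s^2 - 0.61*s + 5.1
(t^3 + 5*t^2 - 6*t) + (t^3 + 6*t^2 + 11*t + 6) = 2*t^3 + 11*t^2 + 5*t + 6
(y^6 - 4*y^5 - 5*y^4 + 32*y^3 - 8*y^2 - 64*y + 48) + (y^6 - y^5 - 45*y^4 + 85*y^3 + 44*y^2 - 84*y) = 2*y^6 - 5*y^5 - 50*y^4 + 117*y^3 + 36*y^2 - 148*y + 48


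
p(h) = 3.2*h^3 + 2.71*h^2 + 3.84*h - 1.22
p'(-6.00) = 316.92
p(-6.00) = -617.90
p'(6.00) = 381.96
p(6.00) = 810.58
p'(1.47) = 32.55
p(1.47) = 20.45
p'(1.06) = 20.37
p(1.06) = 9.71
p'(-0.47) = 3.41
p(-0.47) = -2.76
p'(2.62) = 83.94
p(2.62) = 84.99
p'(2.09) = 57.10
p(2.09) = 47.86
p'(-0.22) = 3.11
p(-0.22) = -1.97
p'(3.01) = 107.13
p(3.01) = 122.16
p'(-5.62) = 276.59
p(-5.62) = -505.22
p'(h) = 9.6*h^2 + 5.42*h + 3.84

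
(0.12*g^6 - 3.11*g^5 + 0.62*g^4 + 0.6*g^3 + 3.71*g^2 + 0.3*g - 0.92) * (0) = 0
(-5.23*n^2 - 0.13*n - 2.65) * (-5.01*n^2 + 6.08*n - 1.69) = 26.2023*n^4 - 31.1471*n^3 + 21.3248*n^2 - 15.8923*n + 4.4785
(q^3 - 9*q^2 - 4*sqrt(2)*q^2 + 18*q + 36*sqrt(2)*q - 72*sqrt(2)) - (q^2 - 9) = q^3 - 10*q^2 - 4*sqrt(2)*q^2 + 18*q + 36*sqrt(2)*q - 72*sqrt(2) + 9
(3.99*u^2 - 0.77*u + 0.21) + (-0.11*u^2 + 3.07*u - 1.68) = 3.88*u^2 + 2.3*u - 1.47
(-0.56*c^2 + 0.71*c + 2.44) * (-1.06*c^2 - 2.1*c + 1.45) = 0.5936*c^4 + 0.4234*c^3 - 4.8894*c^2 - 4.0945*c + 3.538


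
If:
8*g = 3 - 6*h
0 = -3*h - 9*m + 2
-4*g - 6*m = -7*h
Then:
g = 19/96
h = 17/72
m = 31/216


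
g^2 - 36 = (g - 6)*(g + 6)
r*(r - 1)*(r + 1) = r^3 - r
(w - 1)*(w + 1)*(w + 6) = w^3 + 6*w^2 - w - 6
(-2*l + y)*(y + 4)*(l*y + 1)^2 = -2*l^3*y^3 - 8*l^3*y^2 + l^2*y^4 + 4*l^2*y^3 - 4*l^2*y^2 - 16*l^2*y + 2*l*y^3 + 8*l*y^2 - 2*l*y - 8*l + y^2 + 4*y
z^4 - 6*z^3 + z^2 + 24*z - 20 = (z - 5)*(z - 2)*(z - 1)*(z + 2)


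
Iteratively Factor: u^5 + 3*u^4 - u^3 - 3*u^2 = (u + 3)*(u^4 - u^2) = (u + 1)*(u + 3)*(u^3 - u^2) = u*(u + 1)*(u + 3)*(u^2 - u) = u^2*(u + 1)*(u + 3)*(u - 1)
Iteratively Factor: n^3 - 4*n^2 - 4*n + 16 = (n - 2)*(n^2 - 2*n - 8) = (n - 2)*(n + 2)*(n - 4)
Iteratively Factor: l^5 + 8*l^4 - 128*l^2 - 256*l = (l + 4)*(l^4 + 4*l^3 - 16*l^2 - 64*l) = (l + 4)^2*(l^3 - 16*l) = (l + 4)^3*(l^2 - 4*l) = (l - 4)*(l + 4)^3*(l)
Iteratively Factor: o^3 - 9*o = (o + 3)*(o^2 - 3*o) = (o - 3)*(o + 3)*(o)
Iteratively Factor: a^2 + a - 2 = (a - 1)*(a + 2)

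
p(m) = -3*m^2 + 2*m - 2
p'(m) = 2 - 6*m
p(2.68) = -18.19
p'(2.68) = -14.08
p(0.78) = -2.27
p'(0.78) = -2.68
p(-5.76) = -113.05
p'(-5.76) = 36.56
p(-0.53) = -3.90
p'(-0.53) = 5.18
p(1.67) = -7.03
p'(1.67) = -8.02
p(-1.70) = -14.07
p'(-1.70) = 12.20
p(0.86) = -2.50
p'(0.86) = -3.16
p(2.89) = -21.28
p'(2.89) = -15.34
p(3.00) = -23.00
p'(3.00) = -16.00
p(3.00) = -23.00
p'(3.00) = -16.00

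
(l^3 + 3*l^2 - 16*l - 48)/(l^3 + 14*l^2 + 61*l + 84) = (l - 4)/(l + 7)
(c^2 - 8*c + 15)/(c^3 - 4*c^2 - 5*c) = (c - 3)/(c*(c + 1))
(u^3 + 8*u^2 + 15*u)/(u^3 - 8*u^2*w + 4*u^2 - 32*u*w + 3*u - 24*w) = u*(u + 5)/(u^2 - 8*u*w + u - 8*w)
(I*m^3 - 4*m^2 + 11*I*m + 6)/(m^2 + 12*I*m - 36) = (I*m^2 + 2*m - I)/(m + 6*I)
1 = 1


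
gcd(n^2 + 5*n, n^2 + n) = n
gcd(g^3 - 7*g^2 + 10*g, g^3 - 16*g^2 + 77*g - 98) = g - 2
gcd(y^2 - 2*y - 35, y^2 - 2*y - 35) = y^2 - 2*y - 35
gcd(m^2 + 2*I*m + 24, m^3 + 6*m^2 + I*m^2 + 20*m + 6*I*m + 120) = m - 4*I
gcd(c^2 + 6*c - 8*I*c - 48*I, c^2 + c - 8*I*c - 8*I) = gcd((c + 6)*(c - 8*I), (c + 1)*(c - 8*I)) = c - 8*I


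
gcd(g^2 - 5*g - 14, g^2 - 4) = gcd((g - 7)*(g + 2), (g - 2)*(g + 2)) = g + 2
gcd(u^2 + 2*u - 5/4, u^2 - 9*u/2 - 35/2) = u + 5/2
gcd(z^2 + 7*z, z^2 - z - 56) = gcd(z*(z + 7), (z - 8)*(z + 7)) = z + 7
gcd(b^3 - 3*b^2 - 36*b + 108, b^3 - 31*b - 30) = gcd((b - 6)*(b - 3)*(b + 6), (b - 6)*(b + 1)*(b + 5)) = b - 6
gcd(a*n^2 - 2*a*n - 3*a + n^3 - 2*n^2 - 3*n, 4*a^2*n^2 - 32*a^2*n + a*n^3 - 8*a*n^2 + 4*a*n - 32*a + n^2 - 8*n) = 1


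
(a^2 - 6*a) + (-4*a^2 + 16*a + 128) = -3*a^2 + 10*a + 128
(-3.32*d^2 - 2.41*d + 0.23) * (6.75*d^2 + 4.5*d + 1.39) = -22.41*d^4 - 31.2075*d^3 - 13.9073*d^2 - 2.3149*d + 0.3197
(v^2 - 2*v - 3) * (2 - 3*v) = -3*v^3 + 8*v^2 + 5*v - 6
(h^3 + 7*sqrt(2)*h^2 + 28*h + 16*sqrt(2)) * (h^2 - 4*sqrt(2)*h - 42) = h^5 + 3*sqrt(2)*h^4 - 70*h^3 - 390*sqrt(2)*h^2 - 1304*h - 672*sqrt(2)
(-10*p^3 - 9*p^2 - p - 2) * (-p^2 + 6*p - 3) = 10*p^5 - 51*p^4 - 23*p^3 + 23*p^2 - 9*p + 6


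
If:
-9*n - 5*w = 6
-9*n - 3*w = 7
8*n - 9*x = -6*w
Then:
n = -17/18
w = 1/2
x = -41/81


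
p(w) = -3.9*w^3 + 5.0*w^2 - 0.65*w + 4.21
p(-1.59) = 33.56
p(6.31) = -780.65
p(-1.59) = 33.56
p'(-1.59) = -46.13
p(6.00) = -662.09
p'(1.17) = -4.97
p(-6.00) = 1030.51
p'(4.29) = -173.08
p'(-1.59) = -46.13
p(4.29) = -214.48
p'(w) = -11.7*w^2 + 10.0*w - 0.65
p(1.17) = 4.05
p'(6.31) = -403.40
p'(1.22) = -5.86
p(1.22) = 3.78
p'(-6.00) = -481.85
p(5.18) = -407.06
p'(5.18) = -262.79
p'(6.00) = -361.85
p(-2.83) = 134.49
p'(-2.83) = -122.65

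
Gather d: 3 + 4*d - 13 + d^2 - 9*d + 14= d^2 - 5*d + 4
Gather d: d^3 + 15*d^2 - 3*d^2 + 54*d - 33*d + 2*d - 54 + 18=d^3 + 12*d^2 + 23*d - 36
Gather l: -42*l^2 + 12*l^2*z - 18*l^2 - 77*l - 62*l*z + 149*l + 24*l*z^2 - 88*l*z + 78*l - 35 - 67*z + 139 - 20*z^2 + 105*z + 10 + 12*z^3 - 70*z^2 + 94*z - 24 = l^2*(12*z - 60) + l*(24*z^2 - 150*z + 150) + 12*z^3 - 90*z^2 + 132*z + 90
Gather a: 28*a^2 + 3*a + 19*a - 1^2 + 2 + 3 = 28*a^2 + 22*a + 4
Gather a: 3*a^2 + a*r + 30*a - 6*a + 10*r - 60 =3*a^2 + a*(r + 24) + 10*r - 60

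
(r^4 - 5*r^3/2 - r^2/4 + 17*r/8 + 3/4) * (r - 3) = r^5 - 11*r^4/2 + 29*r^3/4 + 23*r^2/8 - 45*r/8 - 9/4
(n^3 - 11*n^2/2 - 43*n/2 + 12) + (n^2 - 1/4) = n^3 - 9*n^2/2 - 43*n/2 + 47/4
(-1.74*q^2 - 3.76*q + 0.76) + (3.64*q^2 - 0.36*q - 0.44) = 1.9*q^2 - 4.12*q + 0.32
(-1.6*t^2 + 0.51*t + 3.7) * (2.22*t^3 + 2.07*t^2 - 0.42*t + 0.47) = -3.552*t^5 - 2.1798*t^4 + 9.9417*t^3 + 6.6928*t^2 - 1.3143*t + 1.739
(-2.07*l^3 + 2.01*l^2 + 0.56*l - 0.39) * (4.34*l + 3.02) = -8.9838*l^4 + 2.472*l^3 + 8.5006*l^2 - 0.00139999999999985*l - 1.1778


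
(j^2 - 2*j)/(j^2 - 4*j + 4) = j/(j - 2)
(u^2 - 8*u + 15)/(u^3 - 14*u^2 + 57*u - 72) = (u - 5)/(u^2 - 11*u + 24)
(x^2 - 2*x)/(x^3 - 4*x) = 1/(x + 2)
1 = 1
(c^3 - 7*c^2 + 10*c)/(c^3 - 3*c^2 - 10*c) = (c - 2)/(c + 2)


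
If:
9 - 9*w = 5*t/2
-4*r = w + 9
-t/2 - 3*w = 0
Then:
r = -15/8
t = 9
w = -3/2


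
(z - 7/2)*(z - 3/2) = z^2 - 5*z + 21/4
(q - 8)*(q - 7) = q^2 - 15*q + 56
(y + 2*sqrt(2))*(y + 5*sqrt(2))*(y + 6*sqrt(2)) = y^3 + 13*sqrt(2)*y^2 + 104*y + 120*sqrt(2)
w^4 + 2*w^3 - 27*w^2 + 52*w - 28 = (w - 2)^2*(w - 1)*(w + 7)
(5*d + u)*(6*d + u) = 30*d^2 + 11*d*u + u^2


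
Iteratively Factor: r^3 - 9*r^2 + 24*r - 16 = (r - 4)*(r^2 - 5*r + 4) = (r - 4)*(r - 1)*(r - 4)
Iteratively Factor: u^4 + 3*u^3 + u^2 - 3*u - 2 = (u + 1)*(u^3 + 2*u^2 - u - 2) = (u + 1)*(u + 2)*(u^2 - 1) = (u - 1)*(u + 1)*(u + 2)*(u + 1)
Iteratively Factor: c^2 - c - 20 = (c - 5)*(c + 4)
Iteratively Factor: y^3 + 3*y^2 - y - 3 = (y + 3)*(y^2 - 1) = (y - 1)*(y + 3)*(y + 1)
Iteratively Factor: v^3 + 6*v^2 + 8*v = (v)*(v^2 + 6*v + 8) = v*(v + 2)*(v + 4)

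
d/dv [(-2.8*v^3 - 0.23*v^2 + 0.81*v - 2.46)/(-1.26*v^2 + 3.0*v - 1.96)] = (3.528*v^4 - 16.8*v^3 + 16.7946*v^2 - 5.2976*v + 5.7924)/(1.5876*v^4 - 7.56*v^3 + 13.9392*v^2 - 11.76*v + 3.8416)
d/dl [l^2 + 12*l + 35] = 2*l + 12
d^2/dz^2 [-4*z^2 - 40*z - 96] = -8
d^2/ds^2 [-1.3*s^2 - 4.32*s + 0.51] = -2.60000000000000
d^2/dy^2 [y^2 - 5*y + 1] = 2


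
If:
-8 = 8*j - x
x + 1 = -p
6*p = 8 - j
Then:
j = -62/47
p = 73/47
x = -120/47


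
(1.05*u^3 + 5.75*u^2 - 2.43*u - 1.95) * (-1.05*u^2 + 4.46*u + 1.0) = -1.1025*u^5 - 1.3545*u^4 + 29.2465*u^3 - 3.0403*u^2 - 11.127*u - 1.95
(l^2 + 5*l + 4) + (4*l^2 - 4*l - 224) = 5*l^2 + l - 220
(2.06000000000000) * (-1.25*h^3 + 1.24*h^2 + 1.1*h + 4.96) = -2.575*h^3 + 2.5544*h^2 + 2.266*h + 10.2176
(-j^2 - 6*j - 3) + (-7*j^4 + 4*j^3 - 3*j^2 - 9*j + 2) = -7*j^4 + 4*j^3 - 4*j^2 - 15*j - 1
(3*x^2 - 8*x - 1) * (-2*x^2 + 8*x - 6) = -6*x^4 + 40*x^3 - 80*x^2 + 40*x + 6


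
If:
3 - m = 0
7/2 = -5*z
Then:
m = 3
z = -7/10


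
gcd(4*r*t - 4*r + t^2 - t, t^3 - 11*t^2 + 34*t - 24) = t - 1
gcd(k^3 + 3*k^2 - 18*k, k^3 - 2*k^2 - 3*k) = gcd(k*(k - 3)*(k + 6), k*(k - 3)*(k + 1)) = k^2 - 3*k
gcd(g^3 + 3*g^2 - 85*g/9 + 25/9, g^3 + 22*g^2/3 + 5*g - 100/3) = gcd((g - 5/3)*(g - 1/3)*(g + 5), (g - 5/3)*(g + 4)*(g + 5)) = g^2 + 10*g/3 - 25/3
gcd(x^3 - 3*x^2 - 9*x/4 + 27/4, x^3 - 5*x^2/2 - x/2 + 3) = x - 3/2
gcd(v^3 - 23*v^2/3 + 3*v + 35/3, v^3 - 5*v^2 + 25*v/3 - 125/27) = v - 5/3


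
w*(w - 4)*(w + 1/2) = w^3 - 7*w^2/2 - 2*w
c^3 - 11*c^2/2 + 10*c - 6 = (c - 2)^2*(c - 3/2)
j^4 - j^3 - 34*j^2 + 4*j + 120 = (j - 6)*(j - 2)*(j + 2)*(j + 5)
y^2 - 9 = (y - 3)*(y + 3)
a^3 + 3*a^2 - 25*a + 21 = (a - 3)*(a - 1)*(a + 7)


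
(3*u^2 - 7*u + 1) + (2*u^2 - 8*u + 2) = 5*u^2 - 15*u + 3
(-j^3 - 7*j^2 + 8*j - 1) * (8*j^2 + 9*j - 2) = -8*j^5 - 65*j^4 + 3*j^3 + 78*j^2 - 25*j + 2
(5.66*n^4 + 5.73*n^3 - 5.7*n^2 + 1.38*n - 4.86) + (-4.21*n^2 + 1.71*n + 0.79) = 5.66*n^4 + 5.73*n^3 - 9.91*n^2 + 3.09*n - 4.07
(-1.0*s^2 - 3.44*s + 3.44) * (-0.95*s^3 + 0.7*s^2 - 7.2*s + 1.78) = 0.95*s^5 + 2.568*s^4 + 1.524*s^3 + 25.396*s^2 - 30.8912*s + 6.1232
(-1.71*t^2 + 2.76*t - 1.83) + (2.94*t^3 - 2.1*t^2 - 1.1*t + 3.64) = 2.94*t^3 - 3.81*t^2 + 1.66*t + 1.81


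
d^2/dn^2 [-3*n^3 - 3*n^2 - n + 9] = -18*n - 6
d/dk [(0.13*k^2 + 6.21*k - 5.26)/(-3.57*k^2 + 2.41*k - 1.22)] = (22.483*k^2 - 37.8736*k + 5.1004)/(12.7449*k^4 - 17.2074*k^3 + 14.5189*k^2 - 5.8804*k + 1.4884)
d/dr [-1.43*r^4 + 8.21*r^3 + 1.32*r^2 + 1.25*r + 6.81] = -5.72*r^3 + 24.63*r^2 + 2.64*r + 1.25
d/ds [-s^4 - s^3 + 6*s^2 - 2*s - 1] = -4*s^3 - 3*s^2 + 12*s - 2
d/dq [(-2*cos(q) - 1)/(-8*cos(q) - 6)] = -sin(q)/(4*cos(q) + 3)^2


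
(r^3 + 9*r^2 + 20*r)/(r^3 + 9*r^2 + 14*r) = (r^2 + 9*r + 20)/(r^2 + 9*r + 14)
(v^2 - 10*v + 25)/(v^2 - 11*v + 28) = (v^2 - 10*v + 25)/(v^2 - 11*v + 28)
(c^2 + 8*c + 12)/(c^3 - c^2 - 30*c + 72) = (c + 2)/(c^2 - 7*c + 12)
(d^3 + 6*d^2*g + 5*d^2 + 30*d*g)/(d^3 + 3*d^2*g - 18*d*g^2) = (d + 5)/(d - 3*g)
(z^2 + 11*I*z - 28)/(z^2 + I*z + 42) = (z + 4*I)/(z - 6*I)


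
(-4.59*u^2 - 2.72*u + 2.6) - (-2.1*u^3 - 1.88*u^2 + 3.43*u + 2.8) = 2.1*u^3 - 2.71*u^2 - 6.15*u - 0.2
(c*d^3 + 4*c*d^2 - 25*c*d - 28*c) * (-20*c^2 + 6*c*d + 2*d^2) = -20*c^3*d^3 - 80*c^3*d^2 + 500*c^3*d + 560*c^3 + 6*c^2*d^4 + 24*c^2*d^3 - 150*c^2*d^2 - 168*c^2*d + 2*c*d^5 + 8*c*d^4 - 50*c*d^3 - 56*c*d^2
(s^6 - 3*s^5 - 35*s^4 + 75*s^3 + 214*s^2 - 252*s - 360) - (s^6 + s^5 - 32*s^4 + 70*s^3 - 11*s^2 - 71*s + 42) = -4*s^5 - 3*s^4 + 5*s^3 + 225*s^2 - 181*s - 402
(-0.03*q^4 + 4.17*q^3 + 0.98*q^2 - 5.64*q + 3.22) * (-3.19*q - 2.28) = 0.0957*q^5 - 13.2339*q^4 - 12.6338*q^3 + 15.7572*q^2 + 2.5874*q - 7.3416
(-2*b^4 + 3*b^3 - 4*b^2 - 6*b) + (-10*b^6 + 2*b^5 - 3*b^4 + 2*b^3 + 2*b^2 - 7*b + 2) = -10*b^6 + 2*b^5 - 5*b^4 + 5*b^3 - 2*b^2 - 13*b + 2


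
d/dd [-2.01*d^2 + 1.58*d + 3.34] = 1.58 - 4.02*d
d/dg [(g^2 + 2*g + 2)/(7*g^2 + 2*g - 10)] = 12*(-g^2 - 4*g - 2)/(49*g^4 + 28*g^3 - 136*g^2 - 40*g + 100)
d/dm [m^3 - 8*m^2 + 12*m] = 3*m^2 - 16*m + 12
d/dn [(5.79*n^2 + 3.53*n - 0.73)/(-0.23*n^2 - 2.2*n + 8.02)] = (-11.9261*n^2 + 92.5358*n + 26.7046)/(0.0529*n^4 + 1.012*n^3 + 1.1508*n^2 - 35.288*n + 64.3204)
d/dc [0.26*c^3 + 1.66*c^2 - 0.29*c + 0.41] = 0.78*c^2 + 3.32*c - 0.29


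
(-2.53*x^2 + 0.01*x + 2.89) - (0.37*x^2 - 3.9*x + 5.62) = -2.9*x^2 + 3.91*x - 2.73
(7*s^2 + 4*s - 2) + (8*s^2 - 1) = 15*s^2 + 4*s - 3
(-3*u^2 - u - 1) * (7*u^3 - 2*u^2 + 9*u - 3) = -21*u^5 - u^4 - 32*u^3 + 2*u^2 - 6*u + 3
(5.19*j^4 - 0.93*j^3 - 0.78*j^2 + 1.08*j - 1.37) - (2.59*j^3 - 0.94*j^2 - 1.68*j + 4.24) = 5.19*j^4 - 3.52*j^3 + 0.16*j^2 + 2.76*j - 5.61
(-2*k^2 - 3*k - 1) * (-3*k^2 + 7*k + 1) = 6*k^4 - 5*k^3 - 20*k^2 - 10*k - 1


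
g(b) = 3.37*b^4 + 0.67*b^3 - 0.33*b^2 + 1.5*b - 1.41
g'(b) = 13.48*b^3 + 2.01*b^2 - 0.66*b + 1.5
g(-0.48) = -2.10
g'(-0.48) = 0.79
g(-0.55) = -2.14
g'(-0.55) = 0.23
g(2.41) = 123.35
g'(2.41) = 200.27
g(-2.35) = 87.33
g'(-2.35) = -160.79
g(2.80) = 222.05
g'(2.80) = 311.32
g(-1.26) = 3.33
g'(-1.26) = -21.44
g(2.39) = 119.39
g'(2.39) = 195.43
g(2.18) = 83.35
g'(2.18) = 149.27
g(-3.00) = 246.00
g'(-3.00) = -342.39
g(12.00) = 71007.15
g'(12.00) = 23576.46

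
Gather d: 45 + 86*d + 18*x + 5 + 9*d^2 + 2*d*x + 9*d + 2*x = 9*d^2 + d*(2*x + 95) + 20*x + 50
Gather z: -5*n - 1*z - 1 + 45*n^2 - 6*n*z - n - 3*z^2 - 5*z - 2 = 45*n^2 - 6*n - 3*z^2 + z*(-6*n - 6) - 3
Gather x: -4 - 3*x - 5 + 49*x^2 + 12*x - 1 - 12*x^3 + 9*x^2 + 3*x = -12*x^3 + 58*x^2 + 12*x - 10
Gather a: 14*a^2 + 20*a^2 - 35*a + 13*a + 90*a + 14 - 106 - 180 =34*a^2 + 68*a - 272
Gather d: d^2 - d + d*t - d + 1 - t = d^2 + d*(t - 2) - t + 1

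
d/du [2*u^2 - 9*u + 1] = 4*u - 9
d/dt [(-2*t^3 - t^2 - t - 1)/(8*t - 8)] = (-4*t^3 + 5*t^2 + 2*t + 2)/(8*(t^2 - 2*t + 1))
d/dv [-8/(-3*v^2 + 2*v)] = 16*(1 - 3*v)/(v^2*(3*v - 2)^2)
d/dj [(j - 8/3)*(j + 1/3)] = 2*j - 7/3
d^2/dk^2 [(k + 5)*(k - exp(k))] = -k*exp(k) - 7*exp(k) + 2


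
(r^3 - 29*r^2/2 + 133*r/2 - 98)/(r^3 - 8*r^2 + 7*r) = (r^2 - 15*r/2 + 14)/(r*(r - 1))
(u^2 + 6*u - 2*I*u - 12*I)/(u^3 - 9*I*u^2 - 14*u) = (u + 6)/(u*(u - 7*I))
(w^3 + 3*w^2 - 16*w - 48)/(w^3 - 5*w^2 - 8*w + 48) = (w + 4)/(w - 4)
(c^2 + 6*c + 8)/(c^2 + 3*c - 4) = (c + 2)/(c - 1)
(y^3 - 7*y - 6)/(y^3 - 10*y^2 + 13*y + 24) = (y + 2)/(y - 8)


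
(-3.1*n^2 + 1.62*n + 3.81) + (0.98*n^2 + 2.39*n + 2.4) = -2.12*n^2 + 4.01*n + 6.21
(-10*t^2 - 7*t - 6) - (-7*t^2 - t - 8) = -3*t^2 - 6*t + 2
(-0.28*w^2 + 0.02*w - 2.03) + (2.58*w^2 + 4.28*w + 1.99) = 2.3*w^2 + 4.3*w - 0.0399999999999998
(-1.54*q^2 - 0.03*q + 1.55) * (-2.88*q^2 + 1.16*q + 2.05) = 4.4352*q^4 - 1.7*q^3 - 7.6558*q^2 + 1.7365*q + 3.1775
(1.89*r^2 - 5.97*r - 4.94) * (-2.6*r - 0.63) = -4.914*r^3 + 14.3313*r^2 + 16.6051*r + 3.1122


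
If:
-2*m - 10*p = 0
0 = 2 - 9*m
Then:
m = 2/9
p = -2/45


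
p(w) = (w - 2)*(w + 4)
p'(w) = 2*w + 2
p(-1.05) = -9.00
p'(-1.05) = -0.10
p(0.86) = -5.54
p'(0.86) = 3.72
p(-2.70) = -6.11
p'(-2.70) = -3.40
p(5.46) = 32.73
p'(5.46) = 12.92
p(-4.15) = 0.92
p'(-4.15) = -6.30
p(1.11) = -4.55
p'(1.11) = 4.22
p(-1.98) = -8.04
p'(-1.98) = -1.96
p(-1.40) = -8.84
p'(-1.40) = -0.80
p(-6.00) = 16.00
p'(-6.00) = -10.00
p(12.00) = 160.00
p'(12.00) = 26.00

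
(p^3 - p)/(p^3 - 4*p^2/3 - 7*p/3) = 3*(p - 1)/(3*p - 7)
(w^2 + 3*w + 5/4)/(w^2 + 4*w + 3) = (w^2 + 3*w + 5/4)/(w^2 + 4*w + 3)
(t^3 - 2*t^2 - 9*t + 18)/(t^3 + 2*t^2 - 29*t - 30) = (t^3 - 2*t^2 - 9*t + 18)/(t^3 + 2*t^2 - 29*t - 30)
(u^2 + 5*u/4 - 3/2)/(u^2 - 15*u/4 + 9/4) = (u + 2)/(u - 3)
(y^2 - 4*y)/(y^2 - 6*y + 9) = y*(y - 4)/(y^2 - 6*y + 9)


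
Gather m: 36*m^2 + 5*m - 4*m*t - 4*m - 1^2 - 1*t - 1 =36*m^2 + m*(1 - 4*t) - t - 2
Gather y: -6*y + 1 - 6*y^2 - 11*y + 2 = -6*y^2 - 17*y + 3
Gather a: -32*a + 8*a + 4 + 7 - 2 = 9 - 24*a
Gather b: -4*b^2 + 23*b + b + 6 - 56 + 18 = -4*b^2 + 24*b - 32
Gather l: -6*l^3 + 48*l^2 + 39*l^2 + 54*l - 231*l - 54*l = -6*l^3 + 87*l^2 - 231*l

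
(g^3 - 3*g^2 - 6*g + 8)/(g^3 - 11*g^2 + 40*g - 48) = (g^2 + g - 2)/(g^2 - 7*g + 12)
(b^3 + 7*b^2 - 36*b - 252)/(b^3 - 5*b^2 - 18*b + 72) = (b^2 + 13*b + 42)/(b^2 + b - 12)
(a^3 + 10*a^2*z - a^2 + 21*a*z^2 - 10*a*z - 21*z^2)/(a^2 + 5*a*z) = (a^3 + 10*a^2*z - a^2 + 21*a*z^2 - 10*a*z - 21*z^2)/(a*(a + 5*z))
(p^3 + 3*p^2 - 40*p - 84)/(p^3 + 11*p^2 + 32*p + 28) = (p - 6)/(p + 2)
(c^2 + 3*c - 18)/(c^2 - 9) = (c + 6)/(c + 3)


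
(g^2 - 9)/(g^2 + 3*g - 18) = (g + 3)/(g + 6)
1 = 1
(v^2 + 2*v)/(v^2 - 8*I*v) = (v + 2)/(v - 8*I)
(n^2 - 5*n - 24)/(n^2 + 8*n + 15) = (n - 8)/(n + 5)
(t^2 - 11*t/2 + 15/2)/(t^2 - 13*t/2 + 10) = (t - 3)/(t - 4)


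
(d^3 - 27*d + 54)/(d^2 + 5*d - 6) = (d^2 - 6*d + 9)/(d - 1)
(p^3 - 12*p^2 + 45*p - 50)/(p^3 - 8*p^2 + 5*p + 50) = (p - 2)/(p + 2)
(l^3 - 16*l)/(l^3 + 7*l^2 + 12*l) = (l - 4)/(l + 3)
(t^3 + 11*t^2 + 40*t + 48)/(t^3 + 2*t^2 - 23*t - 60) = (t + 4)/(t - 5)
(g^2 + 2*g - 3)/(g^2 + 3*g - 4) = (g + 3)/(g + 4)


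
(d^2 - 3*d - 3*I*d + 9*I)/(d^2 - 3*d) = (d - 3*I)/d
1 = 1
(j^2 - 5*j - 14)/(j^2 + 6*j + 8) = (j - 7)/(j + 4)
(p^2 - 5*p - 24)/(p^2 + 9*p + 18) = (p - 8)/(p + 6)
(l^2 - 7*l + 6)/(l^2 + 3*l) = (l^2 - 7*l + 6)/(l*(l + 3))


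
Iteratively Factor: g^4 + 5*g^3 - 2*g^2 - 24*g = (g + 4)*(g^3 + g^2 - 6*g) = g*(g + 4)*(g^2 + g - 6) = g*(g - 2)*(g + 4)*(g + 3)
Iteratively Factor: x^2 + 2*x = (x + 2)*(x)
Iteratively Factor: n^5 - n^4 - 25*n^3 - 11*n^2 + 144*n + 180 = (n + 3)*(n^4 - 4*n^3 - 13*n^2 + 28*n + 60) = (n + 2)*(n + 3)*(n^3 - 6*n^2 - n + 30) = (n - 3)*(n + 2)*(n + 3)*(n^2 - 3*n - 10) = (n - 3)*(n + 2)^2*(n + 3)*(n - 5)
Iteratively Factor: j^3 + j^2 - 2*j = (j + 2)*(j^2 - j) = (j - 1)*(j + 2)*(j)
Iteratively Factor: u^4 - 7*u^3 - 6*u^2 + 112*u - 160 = (u - 5)*(u^3 - 2*u^2 - 16*u + 32) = (u - 5)*(u - 4)*(u^2 + 2*u - 8) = (u - 5)*(u - 4)*(u - 2)*(u + 4)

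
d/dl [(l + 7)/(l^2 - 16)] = (l^2 - 2*l*(l + 7) - 16)/(l^2 - 16)^2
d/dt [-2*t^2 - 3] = -4*t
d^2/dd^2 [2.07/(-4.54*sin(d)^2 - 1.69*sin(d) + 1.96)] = (170.664048*sin(d)^4 + 47.646846*sin(d)^3 - 176.405193*sin(d)^2 - 88.437024*sin(d) - 48.66363)/(4.54*sin(d)^2 + 1.69*sin(d) - 1.96)^3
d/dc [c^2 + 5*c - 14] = 2*c + 5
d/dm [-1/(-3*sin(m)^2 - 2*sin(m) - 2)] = -2*(3*sin(m) + 1)*cos(m)/(3*sin(m)^2 + 2*sin(m) + 2)^2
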